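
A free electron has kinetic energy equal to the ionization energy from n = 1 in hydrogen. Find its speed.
2.19e+06 m/s (or 0.72974% of c)

The binding energy at n = 1 for hydrogen is:
E_1 = -13.6057/1² = -13.6057000 eV
|E_1| = 13.6057000 eV

Convert to Joules:
KE = 13.6057000 eV × (1.602177 × 10⁻¹⁹ J/eV) = 2.1799e-18 J

Using KE = ½mv²:
v = √(2·KE/m_e)
v = √(2 × 2.1799e-18 J / 9.10938 × 10⁻³¹ kg)
v = 2.19e+06 m/s

This is approximately 0.72974% the speed of light.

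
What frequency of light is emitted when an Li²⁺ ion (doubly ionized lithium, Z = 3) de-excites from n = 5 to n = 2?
6.22e+15 Hz

First, find the transition energy:
E_5 = -13.6057 × 3² / 5² = -4.89805200 eV
E_2 = -13.6057 × 3² / 2² = -30.61282500 eV
|ΔE| = |E_2 - E_5| = 25.71477300 eV

Convert to Joules: E = 25.71477300 eV × (1.602177 × 10⁻¹⁹ J/eV) = 4.1200e-18 J

Using E = hf:
f = E/h = 4.1200e-18 J / (6.62607 × 10⁻³⁴ J·s)
f = 6.22e+15 Hz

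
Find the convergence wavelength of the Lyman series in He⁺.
22.78 nm

The series limit corresponds to the transition from n = ∞ to n = 1.
This is the highest energy (shortest wavelength) transition in the Lyman series.

E_∞ = 0 eV
E_1 = -13.6057 × 2² / 1² = -54.4228 eV

Energy at series limit:
ΔE = E_∞ - E_1 = 0 - (-54.4228) = 54.4228 eV
λ = hc/E = 1239.84 eV·nm / 54.4228 eV = 22.78 nm

This energy equals the ionization energy from the n = 1 state of He⁺.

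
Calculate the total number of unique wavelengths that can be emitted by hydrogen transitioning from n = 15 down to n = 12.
6

The electron can occupy levels n = 12, 13, ..., 15 during de-excitation — that is m = 15 - 12 + 1 = 4 distinct levels.

The number of distinct spectral lines equals the number of ways to choose 2 of these m levels (each pair gives one possible emission transition):

Number of lines = m(m-1)/2 = 4×3/2 = 6

These correspond to all possible transitions between the 4 levels:
15 → 14, 15 → 13, 15 → 12, 14 → 13, 14 → 12, 13 → 12

Each transition produces a photon with a unique energy (and thus wavelength). This count does not depend on Z.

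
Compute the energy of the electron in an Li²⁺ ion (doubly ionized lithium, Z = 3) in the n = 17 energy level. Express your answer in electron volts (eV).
-0.424 eV

The energy levels of a hydrogen-like atom are given by:
E_n = -13.6057 Z² / n² eV  (with Z = 3 for Li²⁺)

For n = 17:
E_17 = -13.6057 × 3² / 17²
E_17 = -13.6057 × 9 / 289
E_17 = -0.424 eV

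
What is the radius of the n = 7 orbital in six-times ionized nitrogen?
0.370424 nm (or 3.704240 Å)

The Bohr radius formula is:
r_n = n² a₀ / Z

where a₀ = 0.052917721 nm is the Bohr radius.

For N⁶⁺ (Z = 7) at n = 7:
r_7 = 7² × 0.052917721 nm / 7
r_7 = 49 × 0.052917721 nm / 7
r_7 = 2.5929683 nm / 7
r_7 = 0.370424 nm

The electron orbits at approximately 0.370424 nm from the nucleus.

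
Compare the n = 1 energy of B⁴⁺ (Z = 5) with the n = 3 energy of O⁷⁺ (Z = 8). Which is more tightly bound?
B⁴⁺ at n = 1 (E = -340.142500 eV)

Using E_n = -13.6057 Z² / n² eV:

B⁴⁺ (Z = 5) at n = 1:
E = -13.6057 × 5² / 1² = -13.6057 × 25 / 1 = -340.142500000 eV

O⁷⁺ (Z = 8) at n = 3:
E = -13.6057 × 8² / 3² = -13.6057 × 64 / 9 = -96.751644444 eV

Since -340.142500000 eV < -96.751644444 eV,
B⁴⁺ at n = 1 is more tightly bound (requires more energy to ionize).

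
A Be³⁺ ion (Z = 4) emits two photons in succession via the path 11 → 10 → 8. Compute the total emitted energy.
1.60 eV

The energy levels of Be³⁺ are E_n = -13.6057 × 4² / n² eV.

First transition (11 → 10):
ΔE₁ = |E_10 - E_11|
ΔE₁ = |-2.17691200 - (-1.79910083)| = 0.37781 eV

Second transition (10 → 8):
ΔE₂ = |E_8 - E_10|
ΔE₂ = |-3.40142500 - (-2.17691200)| = 1.22451 eV

Total energy released:
E_total = ΔE₁ + ΔE₂ = 0.37781 + 1.22451 = 1.60 eV

Note: This equals the direct transition 11 → 8: 1.60 eV ✓
Energy is conserved regardless of the path taken.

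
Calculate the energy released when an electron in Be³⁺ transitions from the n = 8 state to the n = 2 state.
51.021375 eV

The energy levels are E_n = -13.6057 Z² eV / n².

Energy at n = 8: E_8 = -13.6057 × 4² / 8² = -3.401425000 eV
Energy at n = 2: E_2 = -13.6057 × 4² / 2² = -54.422800000 eV

For emission (electron falling to lower state), the photon energy is:
E_photon = E_8 - E_2 = |-3.401425000 - (-54.422800000)|
E_photon = 51.021375 eV

This energy is carried away by the emitted photon.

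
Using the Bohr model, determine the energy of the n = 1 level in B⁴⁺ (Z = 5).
-340.14 eV

For hydrogen-like ions, the energy levels scale with Z²:
E_n = -13.6057 Z² / n² eV

For B⁴⁺ (Z = 5) at n = 1:
E_1 = -13.6057 × 5² / 1²
E_1 = -13.6057 × 25 / 1
E_1 = -340.1425 / 1
E_1 = -340.14 eV

The energy is 25 times more negative than hydrogen at the same n due to the stronger nuclear charge.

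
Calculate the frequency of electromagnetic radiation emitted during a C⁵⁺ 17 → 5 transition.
4.32757e+15 Hz

First, find the transition energy:
E_17 = -13.6057 × 6² / 17² = -1.6948277 eV
E_5 = -13.6057 × 6² / 5² = -19.5922080 eV
|ΔE| = |E_5 - E_17| = 17.8973803 eV

Convert to Joules: E = 17.8973803 eV × (1.602177 × 10⁻¹⁹ J/eV) = 2.8674771e-18 J

Using E = hf:
f = E/h = 2.8674771e-18 J / (6.62607 × 10⁻³⁴ J·s)
f = 4.32757e+15 Hz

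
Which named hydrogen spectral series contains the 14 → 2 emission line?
Balmer series

The spectral series in hydrogen are named based on the final (lower) energy level:
- Lyman series: n_final = 1 (ultraviolet)
- Balmer series: n_final = 2 (visible/near-UV)
- Paschen series: n_final = 3 (infrared)
- Brackett series: n_final = 4 (infrared)
- Pfund series: n_final = 5 (far infrared)

Since this transition ends at n = 2, it belongs to the Balmer series.

For reference, this 14 → 2 line has photon energy
ΔE = 13.6057 eV × (1/2² - 1/14²) = 3.332008 eV,
corresponding to wavelength λ = hc/ΔE = 1239.84 eV·nm / 3.332008 eV = 372.10 nm in the visible/near-UV region.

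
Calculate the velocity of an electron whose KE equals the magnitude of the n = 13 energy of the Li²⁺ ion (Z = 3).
5.049e+05 m/s (or 0.1684% of c)

The binding energy at n = 13 for Li²⁺ is:
E_13 = -13.6057 × 3²/13² = -0.7245639 eV
|E_13| = 0.7245639 eV

Convert to Joules:
KE = 0.7245639 eV × (1.602177 × 10⁻¹⁹ J/eV) = 1.16088e-19 J

Using KE = ½mv²:
v = √(2·KE/m_e)
v = √(2 × 1.16088e-19 J / 9.10938 × 10⁻³¹ kg)
v = 5.049e+05 m/s

This is approximately 0.1684% the speed of light.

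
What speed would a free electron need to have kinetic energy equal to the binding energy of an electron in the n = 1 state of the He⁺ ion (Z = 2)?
4.375e+06 m/s (or 1.459472% of c)

The binding energy at n = 1 for He⁺ is:
E_1 = -13.6057 × 2²/1² = -54.42280000 eV
|E_1| = 54.42280000 eV

Convert to Joules:
KE = 54.42280000 eV × (1.602177 × 10⁻¹⁹ J/eV) = 8.71950e-18 J

Using KE = ½mv²:
v = √(2·KE/m_e)
v = √(2 × 8.71950e-18 J / 9.10938 × 10⁻³¹ kg)
v = 4.375e+06 m/s

This is approximately 1.459472% the speed of light.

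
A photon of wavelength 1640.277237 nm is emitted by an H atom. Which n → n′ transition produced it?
n = 12 → n = 4

First, find the photon energy from the wavelength (hc = 1239.84 eV·nm):
E = hc/λ = 1239.84 eV·nm / 1640.277237 nm = 0.75587222 eV

The energy levels of hydrogen satisfy E_n = -13.6057 / n² eV, so an emission n_i → n_f releases
ΔE = 13.6057 × (1/n_f² − 1/n_i²) eV.

Setting ΔE equal to the photon energy:
1/n_f² − 1/n_i² = 0.75587222 / 13.6057 = 0.055555555

Since 1/n_i² must be positive, we need 1/n_f² > 0.055555555, i.e. n_f ≤ 4. For each allowed n_f, solve n_i = (1/n_f² − 0.055555555)^(−1/2) and check whether it is a whole number:
  n_f = 1: 1/n_i² = 1.000000000 − 0.055555555 = 0.944444445 → n_i = 1.029  (not an integer) ✗
  n_f = 2: 1/n_i² = 0.250000000 − 0.055555555 = 0.194444445 → n_i = 2.268  (not an integer) ✗
  n_f = 3: 1/n_i² = 0.111111111 − 0.055555555 = 0.055555556 → n_i = 4.243  (not an integer) ✗
  n_f = 4: 1/n_i² = 0.062500000 − 0.055555555 = 0.006944445 → n_i = 12.000  → integer, n_i = 12 ✓

Only n_f = 4 gives an integer upper level, n_i = 12.

The transition is from n = 12 to n = 4 (emission).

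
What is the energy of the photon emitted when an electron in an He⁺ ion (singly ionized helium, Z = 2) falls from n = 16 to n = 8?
0.64 eV

The energy levels are E_n = -13.6057 Z² eV / n².

Energy at n = 16: E_16 = -13.6057 × 2² / 16² = -0.21259 eV
Energy at n = 8: E_8 = -13.6057 × 2² / 8² = -0.85036 eV

For emission (electron falling to lower state), the photon energy is:
E_photon = E_16 - E_8 = |-0.21259 - (-0.85036)|
E_photon = 0.64 eV

This energy is carried away by the emitted photon.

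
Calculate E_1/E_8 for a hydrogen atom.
64.00

Using E_n = -13.6057 Z² / n² eV with Z = 1:

E_1 = -13.6057 / 1² = -13.6057 / 1 = -13.60570000 eV
E_8 = -13.6057 / 8² = -13.6057 / 64 = -0.21258906 eV

The ratio is:
E_1/E_8 = (-13.60570000) / (-0.21258906)
E_1/E_8 = (-13.6057/1) / (-13.6057/64)
E_1/E_8 = 64/1
E_1/E_8 = 64.00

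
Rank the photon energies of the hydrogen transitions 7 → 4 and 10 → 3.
10 → 3

Calculate the energy for each transition:

Transition 7 → 4:
ΔE₁ = |E_4 - E_7| = |-13.6057/4² - (-13.6057/7²)|
ΔE₁ = |-0.8503562500 - (-0.2776673469)| = 0.5726889 eV

Transition 10 → 3:
ΔE₂ = |E_3 - E_10| = |-13.6057/3² - (-13.6057/10²)|
ΔE₂ = |-1.5117444444 - (-0.1360570000)| = 1.3756874 eV

Since 1.3756874 eV > 0.5726889 eV, the transition 10 → 3 emits the more energetic photon.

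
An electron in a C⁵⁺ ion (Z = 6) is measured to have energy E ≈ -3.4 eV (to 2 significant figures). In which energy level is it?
n = 12

The exact energy levels follow E_n = -13.6057 Z² / n² eV with Z = 6.

The measured value (-3.4 eV) is reported to only 2 significant figures, so we must test candidate n values and see which one matches to that precision.

Candidate energies:
  n = 10:  E = -13.6057 × 6² / 10² = -4.89805 eV
  n = 11:  E = -13.6057 × 6² / 11² = -4.04798 eV
  n = 12:  E = -13.6057 × 6² / 12² = -3.40143 eV  ← matches
  n = 13:  E = -13.6057 × 6² / 13² = -2.89826 eV
  n = 14:  E = -13.6057 × 6² / 14² = -2.49901 eV

Checking against the measurement of -3.4 eV (2 sig figs), only n = 12 agrees:
E_12 = -3.40143 eV, which rounds to -3.4 eV ✓

Therefore n = 12.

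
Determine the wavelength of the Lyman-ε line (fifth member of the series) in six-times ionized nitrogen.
1.913 nm

The lines of a series are numbered from the longest wavelength (smallest ΔE) outward; the fifth line is the transition from n = n_f + 5 to n_f.
The Lyman series has all transitions ending at n_f = 1.

For N⁶⁺ (Z = 7), the fifth line (ε-line) is the jump from n = 6 to n = 1:
E_6 = -13.6057 × 7² / 6² = -18.51887 eV
E_1 = -13.6057 × 7² / 1² = -666.67930 eV
ΔE = E_6 - E_1 = 648.16043 eV

λ = hc/E = 1239.84 eV·nm / 648.16043 eV
λ = 1.913 nm

This is the ε-line of the Lyman series in N⁶⁺.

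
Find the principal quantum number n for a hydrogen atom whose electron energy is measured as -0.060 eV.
n = 15

The exact energy levels follow E_n = -13.6057 eV / n².

The measured value (-0.060 eV) is reported to only 2 significant figures, so we must test candidate n values and see which one matches to that precision.

Candidate energies:
  n = 13:  E = -13.6057/13² = -0.08051 eV
  n = 14:  E = -13.6057/14² = -0.06942 eV
  n = 15:  E = -13.6057/15² = -0.06047 eV  ← matches
  n = 16:  E = -13.6057/16² = -0.05315 eV
  n = 17:  E = -13.6057/17² = -0.04708 eV

Checking against the measurement of -0.060 eV (2 sig figs), only n = 15 agrees:
E_15 = -0.06047 eV, which rounds to -0.060 eV ✓

Therefore n = 15.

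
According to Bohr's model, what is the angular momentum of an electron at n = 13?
1.37e-33 J·s (or 13ℏ)

In the Bohr model, angular momentum is quantized:
L = nℏ

where ℏ = h/(2π) = 1.0546e-34 J·s

For n = 13:
L = 13 × 1.0546e-34 J·s
L = 1.37e-33 J·s

This can also be written as L = 13ℏ.
The angular momentum is an integer multiple of the reduced Planck constant.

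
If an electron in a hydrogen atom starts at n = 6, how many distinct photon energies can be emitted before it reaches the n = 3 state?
6

The electron can occupy levels n = 3, 4, ..., 6 during de-excitation — that is m = 6 - 3 + 1 = 4 distinct levels.

The number of distinct spectral lines equals the number of ways to choose 2 of these m levels (each pair gives one possible emission transition):

Number of lines = m(m-1)/2 = 4×3/2 = 6

These correspond to all possible transitions between the 4 levels:
6 → 5, 6 → 4, 6 → 3, 5 → 4, 5 → 3, 4 → 3

Each transition produces a photon with a unique energy (and thus wavelength). This count does not depend on Z.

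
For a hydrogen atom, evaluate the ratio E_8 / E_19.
5.640625

Using E_n = -13.6057 Z² / n² eV with Z = 1:

E_8 = -13.6057 / 8² = -13.6057 / 64 = -0.212589062500 eV
E_19 = -13.6057 / 19² = -13.6057 / 361 = -0.037688919668 eV

The ratio is:
E_8/E_19 = (-0.212589062500) / (-0.037688919668)
E_8/E_19 = (-13.6057/64) / (-13.6057/361)
E_8/E_19 = 361/64
E_8/E_19 = 5.640625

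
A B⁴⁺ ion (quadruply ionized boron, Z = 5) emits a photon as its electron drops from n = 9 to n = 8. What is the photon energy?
1.12 eV

The energy levels are E_n = -13.6057 Z² eV / n².

Energy at n = 9: E_9 = -13.6057 × 5² / 9² = -4.19929 eV
Energy at n = 8: E_8 = -13.6057 × 5² / 8² = -5.31473 eV

For emission (electron falling to lower state), the photon energy is:
E_photon = E_9 - E_8 = |-4.19929 - (-5.31473)|
E_photon = 1.12 eV

This energy is carried away by the emitted photon.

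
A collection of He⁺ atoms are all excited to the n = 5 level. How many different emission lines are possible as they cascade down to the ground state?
10

The electron can occupy levels n = 1, 2, ..., 5 during de-excitation — that is m = 5 - 1 + 1 = 5 distinct levels.

The number of distinct spectral lines equals the number of ways to choose 2 of these m levels (each pair gives one possible emission transition):

Number of lines = m(m-1)/2 = 5×4/2 = 10

These correspond to all possible transitions between the 5 levels:
5 → 4, 5 → 3, 5 → 2, 5 → 1, 4 → 3, 4 → 2, 4 → 1, 3 → 2...

Each transition produces a photon with a unique energy (and thus wavelength). This count does not depend on Z.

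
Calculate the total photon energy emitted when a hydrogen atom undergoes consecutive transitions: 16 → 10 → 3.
1.458597 eV

The energy levels of hydrogen are E_n = -13.6057 / n² eV.

First transition (16 → 10):
ΔE₁ = |E_10 - E_16|
ΔE₁ = |-0.136057000000 - (-0.053147265625)| = 0.082909734 eV

Second transition (10 → 3):
ΔE₂ = |E_3 - E_10|
ΔE₂ = |-1.511744444444 - (-0.136057000000)| = 1.375687444 eV

Total energy released:
E_total = ΔE₁ + ΔE₂ = 0.082909734 + 1.375687444 = 1.458597 eV

Note: This equals the direct transition 16 → 3: 1.458597 eV ✓
Energy is conserved regardless of the path taken.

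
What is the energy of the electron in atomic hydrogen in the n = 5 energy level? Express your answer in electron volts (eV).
-0.544 eV

The energy levels of a hydrogen-like atom are given by:
E_n = -13.6057 eV / n²

For n = 5:
E_5 = -13.6057 eV / 5²
E_5 = -13.6057 eV / 25
E_5 = -0.544 eV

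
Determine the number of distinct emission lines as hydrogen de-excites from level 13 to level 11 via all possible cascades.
3

The electron can occupy levels n = 11, 12, ..., 13 during de-excitation — that is m = 13 - 11 + 1 = 3 distinct levels.

The number of distinct spectral lines equals the number of ways to choose 2 of these m levels (each pair gives one possible emission transition):

Number of lines = m(m-1)/2 = 3×2/2 = 3

These correspond to all possible transitions between the 3 levels:
13 → 12, 13 → 11, 12 → 11

Each transition produces a photon with a unique energy (and thus wavelength). This count does not depend on Z.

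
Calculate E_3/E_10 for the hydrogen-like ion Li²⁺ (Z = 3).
11.11111

Using E_n = -13.6057 Z² / n² eV with Z = 3:

E_3 = -13.6057 × 3² / 3² = -122.4513 / 9 = -13.60570000000 eV
E_10 = -13.6057 × 3² / 10² = -122.4513 / 100 = -1.22451300000 eV

The ratio is:
E_3/E_10 = (-13.60570000000) / (-1.22451300000)
E_3/E_10 = (-122.4513/9) / (-122.4513/100)
E_3/E_10 = 100/9
E_3/E_10 = 11.11111
(Note: the Z² factors cancel in the ratio.)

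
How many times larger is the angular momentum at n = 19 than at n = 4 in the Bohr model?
4.750000

In the Bohr model, L_n = nℏ, so the ratio is purely the ratio of quantum numbers:

L_19/L_4 = 19ℏ / 4ℏ = 19/4 = 4.750000

The angular momentum scales linearly with n.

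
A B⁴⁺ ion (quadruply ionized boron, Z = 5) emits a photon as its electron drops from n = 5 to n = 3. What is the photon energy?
24.1879 eV

The energy levels are E_n = -13.6057 Z² eV / n².

Energy at n = 5: E_5 = -13.6057 × 5² / 5² = -13.6057000 eV
Energy at n = 3: E_3 = -13.6057 × 5² / 3² = -37.7936111 eV

For emission (electron falling to lower state), the photon energy is:
E_photon = E_5 - E_3 = |-13.6057000 - (-37.7936111)|
E_photon = 24.1879 eV

This energy is carried away by the emitted photon.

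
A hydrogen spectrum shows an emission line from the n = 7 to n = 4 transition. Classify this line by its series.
Brackett series

The spectral series in hydrogen are named based on the final (lower) energy level:
- Lyman series: n_final = 1 (ultraviolet)
- Balmer series: n_final = 2 (visible/near-UV)
- Paschen series: n_final = 3 (infrared)
- Brackett series: n_final = 4 (infrared)
- Pfund series: n_final = 5 (far infrared)

Since this transition ends at n = 4, it belongs to the Brackett series.

For reference, this 7 → 4 line has photon energy
ΔE = 13.6057 eV × (1/4² - 1/7²) = 0.572688903 eV,
corresponding to wavelength λ = hc/ΔE = 1239.84 eV·nm / 0.572688903 eV = 2164.945 nm in the infrared region.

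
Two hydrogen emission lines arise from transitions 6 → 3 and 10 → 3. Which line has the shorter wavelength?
10 → 3

Calculate the energy for each transition:

Transition 6 → 3:
ΔE₁ = |E_3 - E_6| = |-13.6057/3² - (-13.6057/6²)|
ΔE₁ = |-1.5117444444 - (-0.3779361111)| = 1.1338083 eV

Transition 10 → 3:
ΔE₂ = |E_3 - E_10| = |-13.6057/3² - (-13.6057/10²)|
ΔE₂ = |-1.5117444444 - (-0.1360570000)| = 1.3756874 eV

Since 1.3756874 eV > 1.1338083 eV, the transition 10 → 3 emits the more energetic photon.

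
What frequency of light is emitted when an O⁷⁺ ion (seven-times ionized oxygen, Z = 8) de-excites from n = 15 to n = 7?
3.361e+15 Hz

First, find the transition energy:
E_15 = -13.6057 × 8² / 15² = -3.87006578 eV
E_7 = -13.6057 × 8² / 7² = -17.77071020 eV
|ΔE| = |E_7 - E_15| = 13.90064442 eV

Convert to Joules: E = 13.90064442 eV × (1.602177 × 10⁻¹⁹ J/eV) = 2.22713e-18 J

Using E = hf:
f = E/h = 2.22713e-18 J / (6.62607 × 10⁻³⁴ J·s)
f = 3.361e+15 Hz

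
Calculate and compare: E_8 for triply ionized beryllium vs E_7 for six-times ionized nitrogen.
N⁶⁺ at n = 7 (E = -13.606 eV)

Using E_n = -13.6057 Z² / n² eV:

Be³⁺ (Z = 4) at n = 8:
E = -13.6057 × 4² / 8² = -13.6057 × 16 / 64 = -3.401425 eV

N⁶⁺ (Z = 7) at n = 7:
E = -13.6057 × 7² / 7² = -13.6057 × 49 / 49 = -13.605700 eV

Since -13.605700 eV < -3.401425 eV,
N⁶⁺ at n = 7 is more tightly bound (requires more energy to ionize).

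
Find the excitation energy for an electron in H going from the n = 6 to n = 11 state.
0.2655 eV

The energy levels of a hydrogen-like atom are E_n = -13.6057 eV / n².

Energy at n = 6: E_6 = -13.6057 / 6² = -0.3779361 eV
Energy at n = 11: E_11 = -13.6057 / 11² = -0.1124438 eV

The excitation energy is the difference:
ΔE = E_11 - E_6
ΔE = -0.1124438 - (-0.3779361)
ΔE = 0.2655 eV

Since this is positive, energy must be absorbed (photon absorption).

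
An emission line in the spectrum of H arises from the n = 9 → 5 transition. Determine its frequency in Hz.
9.10e+13 Hz

First, find the transition energy:
E_9 = -13.6057 / 9² = -0.167972 eV
E_5 = -13.6057 / 5² = -0.544228 eV
|ΔE| = |E_5 - E_9| = 0.376256 eV

Convert to Joules: E = 0.376256 eV × (1.602177 × 10⁻¹⁹ J/eV) = 6.0283e-20 J

Using E = hf:
f = E/h = 6.0283e-20 J / (6.62607 × 10⁻³⁴ J·s)
f = 9.10e+13 Hz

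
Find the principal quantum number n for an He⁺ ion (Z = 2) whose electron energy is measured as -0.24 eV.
n = 15

The exact energy levels follow E_n = -13.6057 Z² / n² eV with Z = 2.

The measured value (-0.24 eV) is reported to only 2 significant figures, so we must test candidate n values and see which one matches to that precision.

Candidate energies:
  n = 13:  E = -13.6057 × 2² / 13² = -0.32203 eV
  n = 14:  E = -13.6057 × 2² / 14² = -0.27767 eV
  n = 15:  E = -13.6057 × 2² / 15² = -0.24188 eV  ← matches
  n = 16:  E = -13.6057 × 2² / 16² = -0.21259 eV
  n = 17:  E = -13.6057 × 2² / 17² = -0.18831 eV

Checking against the measurement of -0.24 eV (2 sig figs), only n = 15 agrees:
E_15 = -0.24188 eV, which rounds to -0.24 eV ✓

Therefore n = 15.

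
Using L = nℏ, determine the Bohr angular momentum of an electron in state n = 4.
4.218e-34 J·s (or 4ℏ)

In the Bohr model, angular momentum is quantized:
L = nℏ

where ℏ = h/(2π) = 1.05457e-34 J·s

For n = 4:
L = 4 × 1.05457e-34 J·s
L = 4.218e-34 J·s

This can also be written as L = 4ℏ.
The angular momentum is an integer multiple of the reduced Planck constant.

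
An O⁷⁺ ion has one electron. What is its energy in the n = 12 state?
-6.046978 eV

For hydrogen-like ions, the energy levels scale with Z²:
E_n = -13.6057 Z² / n² eV

For O⁷⁺ (Z = 8) at n = 12:
E_12 = -13.6057 × 8² / 12²
E_12 = -13.6057 × 64 / 144
E_12 = -870.7648 / 144
E_12 = -6.046978 eV

The energy is 64 times more negative than hydrogen at the same n due to the stronger nuclear charge.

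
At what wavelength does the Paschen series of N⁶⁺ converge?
16.738 nm

The series limit corresponds to the transition from n = ∞ to n = 3.
This is the highest energy (shortest wavelength) transition in the Paschen series.

E_∞ = 0 eV
E_3 = -13.6057 × 7² / 3² = -74.07548 eV

Energy at series limit:
ΔE = E_∞ - E_3 = 0 - (-74.07548) = 74.07548 eV
λ = hc/E = 1239.84 eV·nm / 74.07548 eV = 16.738 nm

This energy equals the ionization energy from the n = 3 state of N⁶⁺.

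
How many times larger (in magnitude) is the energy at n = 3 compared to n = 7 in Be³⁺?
5.4444

Using E_n = -13.6057 Z² / n² eV with Z = 4:

E_3 = -13.6057 × 4² / 3² = -217.6912 / 9 = -24.1879111111 eV
E_7 = -13.6057 × 4² / 7² = -217.6912 / 49 = -4.4426775510 eV

The ratio is:
E_3/E_7 = (-24.1879111111) / (-4.4426775510)
E_3/E_7 = (-217.6912/9) / (-217.6912/49)
E_3/E_7 = 49/9
E_3/E_7 = 5.4444
(Note: the Z² factors cancel in the ratio.)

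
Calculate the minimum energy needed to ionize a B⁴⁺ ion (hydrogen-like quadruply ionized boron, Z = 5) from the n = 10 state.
3.401 eV

The ionization energy is the energy needed to remove the electron completely (n → ∞).

For a hydrogen-like ion with Z = 5, E_n = -13.6057 Z² / n² eV.

At n = 10: E_10 = -13.6057 × 5² / 10² = -3.401425 eV
At n = ∞: E_∞ = 0 eV

Ionization energy = E_∞ - E_10 = 0 - (-3.401425) = 3.401425 eV
Ionization energy ≈ 3.401 eV

This is also called the binding energy of the electron in state n = 10.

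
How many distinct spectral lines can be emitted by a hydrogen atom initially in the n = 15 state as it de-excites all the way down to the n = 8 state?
28

The electron can occupy levels n = 8, 9, ..., 15 during de-excitation — that is m = 15 - 8 + 1 = 8 distinct levels.

The number of distinct spectral lines equals the number of ways to choose 2 of these m levels (each pair gives one possible emission transition):

Number of lines = m(m-1)/2 = 8×7/2 = 28

These correspond to all possible transitions between the 8 levels:
15 → 14, 15 → 13, 15 → 12, 15 → 11, 15 → 10, 15 → 9, 15 → 8, 14 → 13...

Each transition produces a photon with a unique energy (and thus wavelength). This count does not depend on Z.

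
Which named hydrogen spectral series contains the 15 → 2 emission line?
Balmer series

The spectral series in hydrogen are named based on the final (lower) energy level:
- Lyman series: n_final = 1 (ultraviolet)
- Balmer series: n_final = 2 (visible/near-UV)
- Paschen series: n_final = 3 (infrared)
- Brackett series: n_final = 4 (infrared)
- Pfund series: n_final = 5 (far infrared)

Since this transition ends at n = 2, it belongs to the Balmer series.

For reference, this 15 → 2 line has photon energy
ΔE = 13.6057 eV × (1/2² - 1/15²) = 3.3409552 eV,
corresponding to wavelength λ = hc/ΔE = 1239.84 eV·nm / 3.3409552 eV = 371.103 nm in the visible/near-UV region.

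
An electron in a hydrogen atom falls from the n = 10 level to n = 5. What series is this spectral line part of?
Pfund series

The spectral series in hydrogen are named based on the final (lower) energy level:
- Lyman series: n_final = 1 (ultraviolet)
- Balmer series: n_final = 2 (visible/near-UV)
- Paschen series: n_final = 3 (infrared)
- Brackett series: n_final = 4 (infrared)
- Pfund series: n_final = 5 (far infrared)

Since this transition ends at n = 5, it belongs to the Pfund series.

For reference, this 10 → 5 line has photon energy
ΔE = 13.6057 eV × (1/5² - 1/10²) = 0.40817100000 eV,
corresponding to wavelength λ = hc/ΔE = 1239.84 eV·nm / 0.40817100000 eV = 3037.55044 nm in the far infrared region.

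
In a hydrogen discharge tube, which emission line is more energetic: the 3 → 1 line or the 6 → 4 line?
3 → 1

Calculate the energy for each transition:

Transition 3 → 1:
ΔE₁ = |E_1 - E_3| = |-13.6057/1² - (-13.6057/3²)|
ΔE₁ = |-13.605700000000 - (-1.511744444444)| = 12.093955556 eV

Transition 6 → 4:
ΔE₂ = |E_4 - E_6| = |-13.6057/4² - (-13.6057/6²)|
ΔE₂ = |-0.850356250000 - (-0.377936111111)| = 0.472420139 eV

Since 12.093955556 eV > 0.472420139 eV, the transition 3 → 1 emits the more energetic photon.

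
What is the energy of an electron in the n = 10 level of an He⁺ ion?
-0.5442 eV

For hydrogen-like ions, the energy levels scale with Z²:
E_n = -13.6057 Z² / n² eV

For He⁺ (Z = 2) at n = 10:
E_10 = -13.6057 × 2² / 10²
E_10 = -13.6057 × 4 / 100
E_10 = -54.4228 / 100
E_10 = -0.5442 eV

The energy is 4 times more negative than hydrogen at the same n due to the stronger nuclear charge.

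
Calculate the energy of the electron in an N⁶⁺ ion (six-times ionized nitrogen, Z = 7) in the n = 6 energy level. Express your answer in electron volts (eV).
-18.51887 eV

The energy levels of a hydrogen-like atom are given by:
E_n = -13.6057 Z² / n² eV  (with Z = 7 for N⁶⁺)

For n = 6:
E_6 = -13.6057 × 7² / 6²
E_6 = -13.6057 × 49 / 36
E_6 = -18.51887 eV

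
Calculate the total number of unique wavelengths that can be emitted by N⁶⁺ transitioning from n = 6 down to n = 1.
15

The electron can occupy levels n = 1, 2, ..., 6 during de-excitation — that is m = 6 - 1 + 1 = 6 distinct levels.

The number of distinct spectral lines equals the number of ways to choose 2 of these m levels (each pair gives one possible emission transition):

Number of lines = m(m-1)/2 = 6×5/2 = 15

These correspond to all possible transitions between the 6 levels:
6 → 5, 6 → 4, 6 → 3, 6 → 2, 6 → 1, 5 → 4, 5 → 3, 5 → 2...

Each transition produces a photon with a unique energy (and thus wavelength). This count does not depend on Z.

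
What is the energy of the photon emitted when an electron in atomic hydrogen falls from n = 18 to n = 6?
0.33594 eV

The energy levels are E_n = -13.6057 eV / n².

Energy at n = 18: E_18 = -13.6057 / 18² = -0.04199290 eV
Energy at n = 6: E_6 = -13.6057 / 6² = -0.37793611 eV

For emission (electron falling to lower state), the photon energy is:
E_photon = E_18 - E_6 = |-0.04199290 - (-0.37793611)|
E_photon = 0.33594 eV

This energy is carried away by the emitted photon.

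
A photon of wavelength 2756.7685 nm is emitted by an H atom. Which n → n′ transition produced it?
n = 12 → n = 5

First, find the photon energy from the wavelength (hc = 1239.84 eV·nm):
E = hc/λ = 1239.84 eV·nm / 2756.7685 nm = 0.44974397 eV

The energy levels of hydrogen satisfy E_n = -13.6057 / n² eV, so an emission n_i → n_f releases
ΔE = 13.6057 × (1/n_f² − 1/n_i²) eV.

Setting ΔE equal to the photon energy:
1/n_f² − 1/n_i² = 0.44974397 / 13.6057 = 0.033055555

Since 1/n_i² must be positive, we need 1/n_f² > 0.033055555, i.e. n_f ≤ 5. For each allowed n_f, solve n_i = (1/n_f² − 0.033055555)^(−1/2) and check whether it is a whole number:
  n_f = 1: 1/n_i² = 1.000000000 − 0.033055555 = 0.966944445 → n_i = 1.017  (not an integer) ✗
  n_f = 2: 1/n_i² = 0.250000000 − 0.033055555 = 0.216944445 → n_i = 2.147  (not an integer) ✗
  n_f = 3: 1/n_i² = 0.111111111 − 0.033055555 = 0.078055556 → n_i = 3.579  (not an integer) ✗
  n_f = 4: 1/n_i² = 0.062500000 − 0.033055555 = 0.029444445 → n_i = 5.828  (not an integer) ✗
  n_f = 5: 1/n_i² = 0.040000000 − 0.033055555 = 0.006944445 → n_i = 12.000  → integer, n_i = 12 ✓

Only n_f = 5 gives an integer upper level, n_i = 12.

The transition is from n = 12 to n = 5 (emission).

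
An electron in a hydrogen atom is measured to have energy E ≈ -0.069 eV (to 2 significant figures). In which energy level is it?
n = 14

The exact energy levels follow E_n = -13.6057 eV / n².

The measured value (-0.069 eV) is reported to only 2 significant figures, so we must test candidate n values and see which one matches to that precision.

Candidate energies:
  n = 12:  E = -13.6057/12² = -0.09448 eV
  n = 13:  E = -13.6057/13² = -0.08051 eV
  n = 14:  E = -13.6057/14² = -0.06942 eV  ← matches
  n = 15:  E = -13.6057/15² = -0.06047 eV
  n = 16:  E = -13.6057/16² = -0.05315 eV

Checking against the measurement of -0.069 eV (2 sig figs), only n = 14 agrees:
E_14 = -0.06942 eV, which rounds to -0.069 eV ✓

Therefore n = 14.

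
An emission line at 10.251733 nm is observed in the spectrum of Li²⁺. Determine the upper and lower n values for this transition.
n = 9 → n = 1

First, find the photon energy from the wavelength (hc = 1239.84 eV·nm):
E = hc/λ = 1239.84 eV·nm / 10.251733 nm = 120.93955 eV

The energy levels of Li²⁺ satisfy E_n = -13.6057 × 3² / n² eV, so an emission n_i → n_f releases
ΔE = 13.6057 × 3² × (1/n_f² − 1/n_i²) eV.

Setting ΔE equal to the photon energy:
1/n_f² − 1/n_i² = 120.93955 / (13.6057 × 3²) = 0.98765428

Since 1/n_i² must be positive, we need 1/n_f² > 0.98765428, i.e. n_f ≤ 1. For each allowed n_f, solve n_i = (1/n_f² − 0.98765428)^(−1/2) and check whether it is a whole number:
  n_f = 1: 1/n_i² = 1.00000000 − 0.98765428 = 0.01234572 → n_i = 9.000  → integer, n_i = 9 ✓

Only n_f = 1 gives an integer upper level, n_i = 9.

The transition is from n = 9 to n = 1 (emission).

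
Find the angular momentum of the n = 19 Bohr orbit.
2.00e-33 J·s (or 19ℏ)

In the Bohr model, angular momentum is quantized:
L = nℏ

where ℏ = h/(2π) = 1.0546e-34 J·s

For n = 19:
L = 19 × 1.0546e-34 J·s
L = 2.00e-33 J·s

This can also be written as L = 19ℏ.
The angular momentum is an integer multiple of the reduced Planck constant.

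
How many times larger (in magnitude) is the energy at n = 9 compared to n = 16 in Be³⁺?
3.16

Using E_n = -13.6057 Z² / n² eV with Z = 4:

E_9 = -13.6057 × 4² / 9² = -217.6912 / 81 = -2.68754568 eV
E_16 = -13.6057 × 4² / 16² = -217.6912 / 256 = -0.85035625 eV

The ratio is:
E_9/E_16 = (-2.68754568) / (-0.85035625)
E_9/E_16 = (-217.6912/81) / (-217.6912/256)
E_9/E_16 = 256/81
E_9/E_16 = 3.16
(Note: the Z² factors cancel in the ratio.)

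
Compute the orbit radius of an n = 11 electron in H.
6.4030 nm (or 64.0304 Å)

The Bohr radius formula is:
r_n = n² a₀ / Z

where a₀ = 0.0529177 nm is the Bohr radius.

For H (Z = 1) at n = 11:
r_11 = 11² × 0.0529177 nm / 1
r_11 = 121 × 0.0529177 nm / 1
r_11 = 6.40304 nm / 1
r_11 = 6.4030 nm

The electron orbits at approximately 6.4030 nm from the nucleus.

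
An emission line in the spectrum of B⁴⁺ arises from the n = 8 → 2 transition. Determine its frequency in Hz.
1.93e+16 Hz

First, find the transition energy:
E_8 = -13.6057 × 5² / 8² = -5.3147266 eV
E_2 = -13.6057 × 5² / 2² = -85.0356250 eV
|ΔE| = |E_2 - E_8| = 79.7208984 eV

Convert to Joules: E = 79.7208984 eV × (1.602177 × 10⁻¹⁹ J/eV) = 1.2773e-17 J

Using E = hf:
f = E/h = 1.2773e-17 J / (6.62607 × 10⁻³⁴ J·s)
f = 1.93e+16 Hz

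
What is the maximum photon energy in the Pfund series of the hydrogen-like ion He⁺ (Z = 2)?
2.17691 eV

The series limit corresponds to the transition from n = ∞ to n = 5.
This is the highest energy (shortest wavelength) transition in the Pfund series.

E_∞ = 0 eV
E_5 = -13.6057 × 2² / 5² = -2.17691 eV

Energy at series limit:
ΔE = E_∞ - E_5 = 0 - (-2.17691) = 2.17691 eV

This energy equals the ionization energy from the n = 5 state of He⁺.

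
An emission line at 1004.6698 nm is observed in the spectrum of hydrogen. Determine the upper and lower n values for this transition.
n = 7 → n = 3

First, find the photon energy from the wavelength (hc = 1239.84 eV·nm):
E = hc/λ = 1239.84 eV·nm / 1004.6698 nm = 1.2340771 eV

The energy levels of hydrogen satisfy E_n = -13.6057 / n² eV, so an emission n_i → n_f releases
ΔE = 13.6057 × (1/n_f² − 1/n_i²) eV.

Setting ΔE equal to the photon energy:
1/n_f² − 1/n_i² = 1.2340771 / 13.6057 = 0.090702948

Since 1/n_i² must be positive, we need 1/n_f² > 0.090702948, i.e. n_f ≤ 3. For each allowed n_f, solve n_i = (1/n_f² − 0.090702948)^(−1/2) and check whether it is a whole number:
  n_f = 1: 1/n_i² = 1.000000000 − 0.090702948 = 0.909297052 → n_i = 1.049  (not an integer) ✗
  n_f = 2: 1/n_i² = 0.250000000 − 0.090702948 = 0.159297052 → n_i = 2.506  (not an integer) ✗
  n_f = 3: 1/n_i² = 0.111111111 − 0.090702948 = 0.020408163 → n_i = 7.000  → integer, n_i = 7 ✓

Only n_f = 3 gives an integer upper level, n_i = 7.

The transition is from n = 7 to n = 3 (emission).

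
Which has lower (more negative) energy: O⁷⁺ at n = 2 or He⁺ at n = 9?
O⁷⁺ at n = 2 (E = -217.691 eV)

Using E_n = -13.6057 Z² / n² eV:

O⁷⁺ (Z = 8) at n = 2:
E = -13.6057 × 8² / 2² = -13.6057 × 64 / 4 = -217.691200 eV

He⁺ (Z = 2) at n = 9:
E = -13.6057 × 2² / 9² = -13.6057 × 4 / 81 = -0.671886 eV

Since -217.691200 eV < -0.671886 eV,
O⁷⁺ at n = 2 is more tightly bound (requires more energy to ionize).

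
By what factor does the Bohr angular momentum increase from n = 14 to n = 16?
1.1429

In the Bohr model, L_n = nℏ, so the ratio is purely the ratio of quantum numbers:

L_16/L_14 = 16ℏ / 14ℏ = 16/14 = 1.1429

The angular momentum scales linearly with n.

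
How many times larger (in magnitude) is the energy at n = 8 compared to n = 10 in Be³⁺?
1.5625

Using E_n = -13.6057 Z² / n² eV with Z = 4:

E_8 = -13.6057 × 4² / 8² = -217.6912 / 64 = -3.401425000 eV
E_10 = -13.6057 × 4² / 10² = -217.6912 / 100 = -2.176912000 eV

The ratio is:
E_8/E_10 = (-3.401425000) / (-2.176912000)
E_8/E_10 = (-217.6912/64) / (-217.6912/100)
E_8/E_10 = 100/64
E_8/E_10 = 1.5625
(Note: the Z² factors cancel in the ratio.)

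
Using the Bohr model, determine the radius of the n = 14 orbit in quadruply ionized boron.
2.0744 nm (or 20.7437 Å)

The Bohr radius formula is:
r_n = n² a₀ / Z

where a₀ = 0.0529177 nm is the Bohr radius.

For B⁴⁺ (Z = 5) at n = 14:
r_14 = 14² × 0.0529177 nm / 5
r_14 = 196 × 0.0529177 nm / 5
r_14 = 10.37187 nm / 5
r_14 = 2.0744 nm

The electron orbits at approximately 2.0744 nm from the nucleus.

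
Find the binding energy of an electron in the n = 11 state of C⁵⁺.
4.0480 eV

The ionization energy is the energy needed to remove the electron completely (n → ∞).

For a hydrogen-like ion with Z = 6, E_n = -13.6057 Z² / n² eV.

At n = 11: E_11 = -13.6057 × 6² / 11² = -4.0479769 eV
At n = ∞: E_∞ = 0 eV

Ionization energy = E_∞ - E_11 = 0 - (-4.0479769) = 4.0479769 eV
Ionization energy ≈ 4.0480 eV

This is also called the binding energy of the electron in state n = 11.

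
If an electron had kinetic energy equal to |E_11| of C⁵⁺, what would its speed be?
1.1933e+06 m/s (or 0.40% of c)

The binding energy at n = 11 for C⁵⁺ is:
E_11 = -13.6057 × 6²/11² = -4.0479769 eV
|E_11| = 4.0479769 eV

Convert to Joules:
KE = 4.0479769 eV × (1.602177 × 10⁻¹⁹ J/eV) = 6.485575e-19 J

Using KE = ½mv²:
v = √(2·KE/m_e)
v = √(2 × 6.485575e-19 J / 9.10938 × 10⁻³¹ kg)
v = 1.1933e+06 m/s

This is approximately 0.40% the speed of light.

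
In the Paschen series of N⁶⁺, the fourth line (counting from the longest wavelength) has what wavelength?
20.50 nm

The lines of a series are numbered from the longest wavelength (smallest ΔE) outward; the fourth line is the transition from n = n_f + 4 to n_f.
The Paschen series has all transitions ending at n_f = 3.

For N⁶⁺ (Z = 7), the fourth line (δ-line) is the jump from n = 7 to n = 3:
E_7 = -13.6057 × 7² / 7² = -13.6057 eV
E_3 = -13.6057 × 7² / 3² = -74.0755 eV
ΔE = E_7 - E_3 = 60.4698 eV

λ = hc/E = 1239.84 eV·nm / 60.4698 eV
λ = 20.50 nm

This is the δ-line of the Paschen series in N⁶⁺.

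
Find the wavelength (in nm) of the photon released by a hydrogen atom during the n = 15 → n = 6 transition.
3905.422 nm

First, find the transition energy using E_n = -13.6057 / n² eV:
E_15 = -13.6057 / 15² = -0.060469778 eV
E_6 = -13.6057 / 6² = -0.377936111 eV

Photon energy: |ΔE| = |E_6 - E_15| = 0.317466333 eV

Convert to wavelength using E = hc/λ with hc = 1239.84 eV·nm:
λ = hc/E = 1239.84 eV·nm / 0.317466333 eV
λ = 3905.422 nm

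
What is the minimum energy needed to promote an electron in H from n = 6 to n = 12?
0.283 eV

The energy levels of a hydrogen-like atom are E_n = -13.6057 eV / n².

Energy at n = 6: E_6 = -13.6057 / 6² = -0.377936 eV
Energy at n = 12: E_12 = -13.6057 / 12² = -0.094484 eV

The excitation energy is the difference:
ΔE = E_12 - E_6
ΔE = -0.094484 - (-0.377936)
ΔE = 0.283 eV

Since this is positive, energy must be absorbed (photon absorption).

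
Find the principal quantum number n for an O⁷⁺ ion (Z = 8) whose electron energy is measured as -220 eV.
n = 2

The exact energy levels follow E_n = -13.6057 Z² / n² eV with Z = 8.

The measured value (-220 eV) is reported to only 2 significant figures, so we must test candidate n values and see which one matches to that precision.

Candidate energies:
  n = 1:  E = -13.6057 × 8² / 1² = -870.764800 eV
  n = 2:  E = -13.6057 × 8² / 2² = -217.691200 eV  ← matches
  n = 3:  E = -13.6057 × 8² / 3² = -96.751644 eV
  n = 4:  E = -13.6057 × 8² / 4² = -54.422800 eV

Checking against the measurement of -220 eV (2 sig figs), only n = 2 agrees:
E_2 = -217.691200 eV, which rounds to -220 eV ✓

Therefore n = 2.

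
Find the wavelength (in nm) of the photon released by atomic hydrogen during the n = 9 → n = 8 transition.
27788.2261 nm

First, find the transition energy using E_n = -13.6057 / n² eV:
E_9 = -13.6057 / 9² = -0.167971604938 eV
E_8 = -13.6057 / 8² = -0.212589062500 eV

Photon energy: |ΔE| = |E_8 - E_9| = 0.044617457562 eV

Convert to wavelength using E = hc/λ with hc = 1239.84 eV·nm:
λ = hc/E = 1239.84 eV·nm / 0.044617457562 eV
λ = 27788.2261 nm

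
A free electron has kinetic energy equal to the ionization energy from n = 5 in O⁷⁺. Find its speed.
3.500e+06 m/s (or 1.168% of c)

The binding energy at n = 5 for O⁷⁺ is:
E_5 = -13.6057 × 8²/5² = -34.83059 eV
|E_5| = 34.83059 eV

Convert to Joules:
KE = 34.83059 eV × (1.602177 × 10⁻¹⁹ J/eV) = 5.58048e-18 J

Using KE = ½mv²:
v = √(2·KE/m_e)
v = √(2 × 5.58048e-18 J / 9.10938 × 10⁻³¹ kg)
v = 3.500e+06 m/s

This is approximately 1.168% the speed of light.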